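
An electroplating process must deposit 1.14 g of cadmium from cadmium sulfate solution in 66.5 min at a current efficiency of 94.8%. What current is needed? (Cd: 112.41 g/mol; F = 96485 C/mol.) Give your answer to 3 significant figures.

n(Cd) = 1.14 / 112.41 = 0.01014 mol
Cd²⁺ + 2e⁻ → Cd, so n(e⁻) = 2 × 0.01014 = 0.02028 mol
Q = 0.02028 × 96485 / 0.948 = 2064 C
I = Q / t = 2064 / 3990 s = 0.517 A

0.517 A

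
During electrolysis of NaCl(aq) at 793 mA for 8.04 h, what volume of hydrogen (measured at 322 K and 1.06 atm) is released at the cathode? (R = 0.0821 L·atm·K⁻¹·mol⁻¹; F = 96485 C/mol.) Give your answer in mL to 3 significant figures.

2970 mL

Charge passed = 0.793 × 28944 = 22950 C
n(e⁻) = Q/F = 22950/96485 = 0.2379 mol
2H⁺ + 2e⁻ → H₂, so n(H₂) = 0.2379 / 2 = 0.1190 mol
V = nRT/P = 0.1190 × 0.0821 × 322 / 1.06 = 2.968 L
= 2970 mL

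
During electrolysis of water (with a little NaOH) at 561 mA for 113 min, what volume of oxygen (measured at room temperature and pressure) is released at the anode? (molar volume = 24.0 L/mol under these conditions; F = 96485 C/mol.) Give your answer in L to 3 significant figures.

Charge passed = 0.561 × 6780 = 3804 C
n(e⁻) = Q/F = 3804/96485 = 0.03943 mol
2H₂O → O₂ + 4H⁺ + 4e⁻, so n(O₂) = 0.03943 / 4 = 0.009858 mol
V = 0.009858 × 24.0 = 0.2366 L

0.237 L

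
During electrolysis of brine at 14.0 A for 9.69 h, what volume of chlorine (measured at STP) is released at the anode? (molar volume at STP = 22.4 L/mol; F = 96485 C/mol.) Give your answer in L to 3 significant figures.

Q = It = 14.0 × 34884 = 4.884×10^5 C
n(e⁻) = 4.884×10^5 / 96485 = 5.062 mol
2Cl⁻ → Cl₂ + 2e⁻, so n(Cl₂) = 5.062 / 2 = 2.531 mol
V = 2.531 × 22.4 = 56.69 L

56.7 L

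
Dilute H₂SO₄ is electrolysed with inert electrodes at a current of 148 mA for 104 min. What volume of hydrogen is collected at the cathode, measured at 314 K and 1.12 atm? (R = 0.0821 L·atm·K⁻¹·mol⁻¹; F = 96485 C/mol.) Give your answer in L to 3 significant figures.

Q = 0.148 A × 6240 s = 923.5 C
n(e⁻) = Q/F = 923.5/96485 = 0.009571 mol
2H⁺ + 2e⁻ → H₂, so n(H₂) = 0.009571 / 2 = 0.004786 mol
V = nRT/P = 0.004786 × 0.0821 × 314 / 1.12 = 0.1102 L

0.110 L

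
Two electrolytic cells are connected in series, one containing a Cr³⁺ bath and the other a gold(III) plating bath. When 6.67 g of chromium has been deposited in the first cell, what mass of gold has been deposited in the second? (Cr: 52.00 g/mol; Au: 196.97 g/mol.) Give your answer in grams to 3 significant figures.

25.3 g

n(Cr) = 6.67 / 52.00 = 0.1283 mol
Cr³⁺ + 3e⁻ → Cr, so n(e⁻) = 3 × 0.1283 = 0.3849 mol
Same current for the same time ⇒ same n(e⁻) = 0.3849 mol in both cells.
Au³⁺ + 3e⁻ → Au, so n(Au) = 0.3849 / 3 = 0.1283 mol
m(Au) = 0.1283 × 196.97 = 25.3 g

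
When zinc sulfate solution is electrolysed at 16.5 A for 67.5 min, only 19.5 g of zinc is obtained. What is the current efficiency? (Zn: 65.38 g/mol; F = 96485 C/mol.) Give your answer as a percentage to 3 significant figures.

86.1%

Q = 16.5 × 4050 = 66830 C
n(e⁻) = 66830 / 96485 = 0.6926 mol
Zn²⁺ + 2e⁻ → Zn, so theoretical n(Zn) = 0.3463 mol → 22.64 g
Efficiency = 19.5 / 22.64 = 0.8613 = 86.1%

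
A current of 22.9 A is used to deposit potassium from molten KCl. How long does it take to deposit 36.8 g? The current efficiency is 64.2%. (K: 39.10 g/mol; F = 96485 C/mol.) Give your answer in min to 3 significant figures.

103 min

n(K) = 36.8 / 39.10 = 0.9412 mol
K⁺ + e⁻ → K, so n(e⁻) = 0.9412 mol
Q = 0.9412 × 96485 / 0.642 = 1.415×10^5 C
t = Q / I = 1.415×10^5 / 22.9 = 6179 s = 103 min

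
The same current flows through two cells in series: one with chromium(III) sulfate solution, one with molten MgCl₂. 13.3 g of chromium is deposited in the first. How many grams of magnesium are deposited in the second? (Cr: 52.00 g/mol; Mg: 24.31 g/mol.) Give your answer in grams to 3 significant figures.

n(Cr) = 13.3 / 52.00 = 0.2558 mol
Cr³⁺ + 3e⁻ → Cr, so n(e⁻) = 3 × 0.2558 = 0.7674 mol
Since the cells are in series, n(e⁻) in the Mg cell is also 0.7674 mol.
Mg²⁺ + 2e⁻ → Mg, so n(Mg) = 0.7674 / 2 = 0.3837 mol
m(Mg) = 0.3837 × 24.31 = 9.33 g

9.33 g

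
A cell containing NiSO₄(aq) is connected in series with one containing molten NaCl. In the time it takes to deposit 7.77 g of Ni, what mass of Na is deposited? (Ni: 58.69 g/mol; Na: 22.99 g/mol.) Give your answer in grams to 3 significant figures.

6.09 g

n(Ni) = 7.77 / 58.69 = 0.1324 mol
Ni²⁺ + 2e⁻ → Ni, so n(e⁻) = 2 × 0.1324 = 0.2648 mol
The cells are in series, so the same charge (and hence the same n(e⁻) = 0.2648 mol) passes through both.
Na⁺ + e⁻ → Na, so n(Na) = 0.2648 mol
m(Na) = 0.2648 × 22.99 = 6.09 g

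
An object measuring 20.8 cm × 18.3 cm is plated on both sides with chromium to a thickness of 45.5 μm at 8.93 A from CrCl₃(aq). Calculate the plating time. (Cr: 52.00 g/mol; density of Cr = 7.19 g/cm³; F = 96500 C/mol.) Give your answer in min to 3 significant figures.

Plated area = 2 × 20.8 × 18.3 = 761.3 cm²
Volume = 761.3 × 45.5×10⁻⁴ cm = 3.464 cm³
m(Cr) = 3.464 × 7.19 = 24.91 g
n(Cr) = 24.91 / 52.00 = 0.4790 mol; n(e⁻) = 3 × 0.4790 = 1.437 mol
Q = 1.437 × 96500 = 1.387×10^5 C
t = 1.387×10^5 / 8.93 = 15530 s = 259 min

259 min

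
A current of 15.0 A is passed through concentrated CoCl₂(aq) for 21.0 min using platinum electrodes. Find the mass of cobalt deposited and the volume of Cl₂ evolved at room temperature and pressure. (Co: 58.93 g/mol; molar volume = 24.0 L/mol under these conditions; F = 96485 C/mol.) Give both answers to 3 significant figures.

5.77 g Co; 2.35 L Cl₂

Q = 15.0 × 1260 = 18900 C; n(e⁻) = 18900 / 96485 = 0.1959 mol
Cathode: Co²⁺ + 2e⁻ → Co → n(Co) = 0.1959/2 = 0.09795 mol → 5.77 g
Anode: 2Cl⁻ → Cl₂ + 2e⁻ → n(Cl₂) = 0.1959/2 = 0.09795 mol → 2.35 L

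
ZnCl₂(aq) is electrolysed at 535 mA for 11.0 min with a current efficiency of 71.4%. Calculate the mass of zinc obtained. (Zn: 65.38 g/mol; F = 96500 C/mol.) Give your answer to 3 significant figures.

0.0854 g

Q = 0.535 × 660 = 353.1 C
n(e⁻) = 353.1 / 96500 = 0.003659 mol
Zn²⁺ + 2e⁻ → Zn, so theoretical m(Zn) = 0.001830 × 65.38 = 0.1196 g
Actual mass = 71.4% × 0.1196 = 0.0854 g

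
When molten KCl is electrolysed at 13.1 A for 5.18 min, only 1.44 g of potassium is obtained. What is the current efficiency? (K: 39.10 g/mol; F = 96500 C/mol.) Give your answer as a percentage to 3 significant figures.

Q = 13.1 × 310.8 = 4071 C
n(e⁻) = 4071 / 96500 = 0.04219 mol
K⁺ + e⁻ → K, so theoretical n(K) = 0.04219 mol → 1.650 g
Efficiency = 1.44 / 1.650 = 0.8727 = 87.3%

87.3%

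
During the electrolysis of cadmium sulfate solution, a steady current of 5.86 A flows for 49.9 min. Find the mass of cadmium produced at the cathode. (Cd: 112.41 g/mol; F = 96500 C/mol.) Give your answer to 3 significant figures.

10.2 g

Q = It = 5.86 × 2994 = 17540 C
n(e⁻) = Q/F = 17540/96500 = 0.1818 mol
Cd²⁺ + 2e⁻ → Cd, so n(Cd) = 0.1818 / 2 = 0.09090 mol
m = 0.09090 × 112.41 = 10.2 g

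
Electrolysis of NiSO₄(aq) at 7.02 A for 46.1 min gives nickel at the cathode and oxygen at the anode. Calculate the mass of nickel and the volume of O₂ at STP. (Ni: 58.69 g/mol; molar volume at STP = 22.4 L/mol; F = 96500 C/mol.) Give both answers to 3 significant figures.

Q = 7.02 × 2766 = 19420 C; n(e⁻) = 19420 / 96500 = 0.2012 mol
Cathode: Ni²⁺ + 2e⁻ → Ni → n(Ni) = 0.2012/2 = 0.1006 mol → 5.90 g
Anode: 2H₂O → O₂ + 4H⁺ + 4e⁻ → n(O₂) = 0.2012/4 = 0.05030 mol → 1.13 L

5.90 g Ni; 1.13 L O₂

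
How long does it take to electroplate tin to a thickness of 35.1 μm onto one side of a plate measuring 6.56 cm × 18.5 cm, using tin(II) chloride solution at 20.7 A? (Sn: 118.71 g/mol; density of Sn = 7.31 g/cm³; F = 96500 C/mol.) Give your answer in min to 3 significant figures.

4.08 min

Plated area = 6.56 × 18.5 = 121.4 cm²
Volume = 121.4 × 35.1×10⁻⁴ cm = 0.4261 cm³
m(Sn) = 0.4261 × 7.31 = 3.115 g
n(Sn) = 3.115 / 118.71 = 0.02624 mol; n(e⁻) = 2 × 0.02624 = 0.05248 mol
Q = 0.05248 × 96500 = 5064 C
t = 5064 / 20.7 = 244.6 s = 4.08 min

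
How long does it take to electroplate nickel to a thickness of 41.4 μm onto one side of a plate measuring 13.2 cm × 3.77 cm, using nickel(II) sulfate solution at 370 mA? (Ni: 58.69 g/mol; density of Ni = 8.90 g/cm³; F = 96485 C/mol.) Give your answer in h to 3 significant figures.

4.53 h

Plated area = 13.2 × 3.77 = 49.76 cm²
Volume = 49.76 × 41.4×10⁻⁴ cm = 0.2060 cm³
m(Ni) = 0.2060 × 8.90 = 1.833 g
n(Ni) = 1.833 / 58.69 = 0.03123 mol; n(e⁻) = 2 × 0.03123 = 0.06246 mol
Q = 0.06246 × 96485 = 6026 C
t = 6026 / 0.370 = 16290 s = 4.53 h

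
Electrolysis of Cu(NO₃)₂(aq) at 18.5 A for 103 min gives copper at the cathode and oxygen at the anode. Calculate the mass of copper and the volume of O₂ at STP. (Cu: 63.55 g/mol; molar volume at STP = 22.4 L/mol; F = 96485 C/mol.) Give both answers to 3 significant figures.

37.7 g Cu; 6.64 L O₂

Q = 18.5 × 6180 = 1.143×10^5 C; n(e⁻) = 1.143×10^5 / 96485 = 1.185 mol
Cathode: Cu²⁺ + 2e⁻ → Cu → n(Cu) = 1.185/2 = 0.5925 mol → 37.7 g
Anode: 2H₂O → O₂ + 4H⁺ + 4e⁻ → n(O₂) = 1.185/4 = 0.2963 mol → 6.64 L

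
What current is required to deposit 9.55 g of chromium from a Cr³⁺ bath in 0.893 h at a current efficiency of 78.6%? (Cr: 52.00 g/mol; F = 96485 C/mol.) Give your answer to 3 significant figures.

21.0 A

n(Cr) = 9.55 / 52.00 = 0.1837 mol
Cr³⁺ + 3e⁻ → Cr, so n(e⁻) = 3 × 0.1837 = 0.5511 mol
Q = 0.5511 × 96485 / 0.786 = 67650 C
I = Q / t = 67650 / 3214.8 s = 21.0 A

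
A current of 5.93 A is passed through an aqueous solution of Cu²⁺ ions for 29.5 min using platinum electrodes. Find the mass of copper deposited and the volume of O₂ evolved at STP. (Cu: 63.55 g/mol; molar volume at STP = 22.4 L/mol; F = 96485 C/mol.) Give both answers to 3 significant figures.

3.46 g Cu; 0.609 L O₂

Q = 5.93 × 1770 = 10500 C; n(e⁻) = 10500 / 96485 = 0.1088 mol
Cathode: Cu²⁺ + 2e⁻ → Cu → n(Cu) = 0.1088/2 = 0.05440 mol → 3.46 g
Anode: 2H₂O → O₂ + 4H⁺ + 4e⁻ → n(O₂) = 0.1088/4 = 0.02720 mol → 0.609 L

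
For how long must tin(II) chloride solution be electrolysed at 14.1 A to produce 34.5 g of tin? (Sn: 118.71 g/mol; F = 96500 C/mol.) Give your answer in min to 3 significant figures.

66.3 min

n(Sn) = 34.5 / 118.71 = 0.2906 mol
Sn²⁺ + 2e⁻ → Sn, so n(e⁻) = 2 × 0.2906 = 0.5812 mol
Q = 0.5812 × 96500 = 56090 C
t = Q / I = 56090 / 14.1 = 3978 s = 66.3 min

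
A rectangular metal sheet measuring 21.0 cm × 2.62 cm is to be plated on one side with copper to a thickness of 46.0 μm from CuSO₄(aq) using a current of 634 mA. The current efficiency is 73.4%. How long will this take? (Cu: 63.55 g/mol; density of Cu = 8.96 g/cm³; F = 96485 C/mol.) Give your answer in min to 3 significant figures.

Plated area = 21.0 × 2.62 = 55.02 cm²
Volume = 55.02 × 46.0×10⁻⁴ cm = 0.2531 cm³
m(Cu) = 0.2531 × 8.96 = 2.268 g
n(Cu) = 2.268 / 63.55 = 0.03569 mol; n(e⁻) = 2 × 0.03569 = 0.07138 mol
Q = 0.07138 × 96485 / 0.734 = 9383 C
t = 9383 / 0.634 = 14800 s = 247 min

247 min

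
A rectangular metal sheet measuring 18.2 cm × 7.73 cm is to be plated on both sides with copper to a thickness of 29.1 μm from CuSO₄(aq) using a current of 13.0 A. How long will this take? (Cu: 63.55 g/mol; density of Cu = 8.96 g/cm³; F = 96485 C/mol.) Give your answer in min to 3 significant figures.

Plated area = 2 × 18.2 × 7.73 = 281.4 cm²
Volume = 281.4 × 29.1×10⁻⁴ cm = 0.8189 cm³
m(Cu) = 0.8189 × 8.96 = 7.337 g
n(Cu) = 7.337 / 63.55 = 0.1155 mol; n(e⁻) = 2 × 0.1155 = 0.2310 mol
Q = 0.2310 × 96485 = 22290 C
t = 22290 / 13.0 = 1715 s = 28.6 min

28.6 min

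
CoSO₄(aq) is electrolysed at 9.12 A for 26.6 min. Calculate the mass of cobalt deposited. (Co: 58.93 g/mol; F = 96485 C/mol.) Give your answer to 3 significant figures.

4.45 g

Q = 9.12 A × 1596 s = 14560 C
n(e⁻) = Q/F = 14560/96485 = 0.1509 mol
Co²⁺ + 2e⁻ → Co, so n(Co) = 0.1509 / 2 = 0.07545 mol
m = 0.07545 × 58.93 = 4.45 g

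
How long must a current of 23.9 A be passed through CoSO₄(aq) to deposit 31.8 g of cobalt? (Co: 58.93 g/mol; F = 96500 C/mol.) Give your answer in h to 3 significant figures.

n(Co) = 31.8 / 58.93 = 0.5396 mol
Co²⁺ + 2e⁻ → Co, so n(e⁻) = 2 × 0.5396 = 1.079 mol
Q = 1.079 × 96500 = 1.041×10^5 C
t = Q / I = 1.041×10^5 / 23.9 = 4356 s = 1.21 h

1.21 h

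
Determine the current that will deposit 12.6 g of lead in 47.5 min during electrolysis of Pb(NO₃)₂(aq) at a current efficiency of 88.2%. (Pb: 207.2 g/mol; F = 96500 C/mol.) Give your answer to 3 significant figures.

4.67 A

n(Pb) = 12.6 / 207.2 = 0.06081 mol
Pb²⁺ + 2e⁻ → Pb, so n(e⁻) = 2 × 0.06081 = 0.1216 mol
Q = 0.1216 × 96500 / 0.882 = 13300 C
I = Q / t = 13300 / 2850 s = 4.67 A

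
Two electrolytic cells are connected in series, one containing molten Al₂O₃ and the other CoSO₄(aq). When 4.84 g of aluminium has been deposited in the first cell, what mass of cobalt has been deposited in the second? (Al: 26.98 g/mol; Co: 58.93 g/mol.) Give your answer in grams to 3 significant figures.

n(Al) = 4.84 / 26.98 = 0.1794 mol
Al³⁺ + 3e⁻ → Al, so n(e⁻) = 3 × 0.1794 = 0.5382 mol
In series, the same 0.5382 mol of electrons flows through the second cell.
Co²⁺ + 2e⁻ → Co, so n(Co) = 0.5382 / 2 = 0.2691 mol
m(Co) = 0.2691 × 58.93 = 15.9 g

15.9 g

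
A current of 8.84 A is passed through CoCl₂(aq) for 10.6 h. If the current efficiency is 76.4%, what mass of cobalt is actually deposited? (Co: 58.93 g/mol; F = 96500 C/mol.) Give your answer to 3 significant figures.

Q = 8.84 × 38160 = 3.373×10^5 C
n(e⁻) = 3.373×10^5 / 96500 = 3.495 mol
Co²⁺ + 2e⁻ → Co, so theoretical m(Co) = 1.748 × 58.93 = 103.0 g
Actual mass = 76.4% × 103.0 = 78.7 g

78.7 g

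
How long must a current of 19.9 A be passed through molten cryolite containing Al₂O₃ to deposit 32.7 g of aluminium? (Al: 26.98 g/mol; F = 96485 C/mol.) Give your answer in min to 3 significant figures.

294 min

n(Al) = 32.7 / 26.98 = 1.212 mol
Al³⁺ + 3e⁻ → Al, so n(e⁻) = 3 × 1.212 = 3.636 mol
Q = 3.636 × 96485 = 3.508×10^5 C
t = Q / I = 3.508×10^5 / 19.9 = 17630 s = 294 min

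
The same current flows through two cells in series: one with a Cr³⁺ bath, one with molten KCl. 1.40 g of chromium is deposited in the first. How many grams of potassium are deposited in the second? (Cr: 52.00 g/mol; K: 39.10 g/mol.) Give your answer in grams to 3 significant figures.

3.16 g

n(Cr) = 1.40 / 52.00 = 0.02692 mol
Cr³⁺ + 3e⁻ → Cr, so n(e⁻) = 3 × 0.02692 = 0.08076 mol
In series, the same 0.08076 mol of electrons flows through the second cell.
K⁺ + e⁻ → K, so n(K) = 0.08076 mol
m(K) = 0.08076 × 39.10 = 3.16 g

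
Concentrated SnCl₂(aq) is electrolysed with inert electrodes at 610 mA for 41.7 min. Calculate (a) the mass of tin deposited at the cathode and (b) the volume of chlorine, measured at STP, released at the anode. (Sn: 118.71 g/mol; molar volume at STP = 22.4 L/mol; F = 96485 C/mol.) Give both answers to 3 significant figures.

0.939 g Sn; 0.177 L Cl₂

Q = 0.610 × 2502 = 1526 C; n(e⁻) = 1526 / 96485 = 0.01582 mol
Cathode: Sn²⁺ + 2e⁻ → Sn → n(Sn) = 0.01582/2 = 0.007910 mol → 0.939 g
Anode: 2Cl⁻ → Cl₂ + 2e⁻ → n(Cl₂) = 0.01582/2 = 0.007910 mol → 0.177 L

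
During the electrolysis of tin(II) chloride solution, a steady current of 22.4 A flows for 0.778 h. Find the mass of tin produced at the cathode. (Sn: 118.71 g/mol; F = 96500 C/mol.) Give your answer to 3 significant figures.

Charge passed = 22.4 × 2800.8 = 62740 C
n(e⁻) = 62740 / 96500 = 0.6502 mol
Sn²⁺ + 2e⁻ → Sn, so n(Sn) = 0.6502 / 2 = 0.3251 mol
m = 0.3251 × 118.71 = 38.6 g

38.6 g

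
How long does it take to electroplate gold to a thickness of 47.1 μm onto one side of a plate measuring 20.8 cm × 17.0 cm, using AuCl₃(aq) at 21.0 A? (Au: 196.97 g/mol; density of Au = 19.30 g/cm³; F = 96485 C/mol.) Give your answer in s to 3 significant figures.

Plated area = 20.8 × 17.0 = 353.6 cm²
Volume = 353.6 × 47.1×10⁻⁴ cm = 1.665 cm³
m(Au) = 1.665 × 19.30 = 32.13 g
n(Au) = 32.13 / 196.97 = 0.1631 mol; n(e⁻) = 3 × 0.1631 = 0.4893 mol
Q = 0.4893 × 96485 = 47210 C
t = 47210 / 21.0 = 2248 s

2250 s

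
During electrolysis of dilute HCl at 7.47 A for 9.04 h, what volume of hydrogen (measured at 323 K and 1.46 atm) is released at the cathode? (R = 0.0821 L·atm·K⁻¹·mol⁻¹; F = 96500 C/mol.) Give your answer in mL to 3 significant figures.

Q = It = 7.47 × 32544 = 2.431×10^5 C
Moles of electrons = 2.431×10^5 / 96500 = 2.519 mol
2H⁺ + 2e⁻ → H₂, so n(H₂) = 2.519 / 2 = 1.260 mol
V = nRT/P = 1.260 × 0.0821 × 323 / 1.46 = 22.89 L
= 22900 mL

22900 mL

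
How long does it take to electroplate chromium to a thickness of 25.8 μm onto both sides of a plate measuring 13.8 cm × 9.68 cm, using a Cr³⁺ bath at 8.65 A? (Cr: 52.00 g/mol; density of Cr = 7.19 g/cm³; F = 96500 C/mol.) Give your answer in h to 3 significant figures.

Plated area = 2 × 13.8 × 9.68 = 267.2 cm²
Volume = 267.2 × 25.8×10⁻⁴ cm = 0.6894 cm³
m(Cr) = 0.6894 × 7.19 = 4.957 g
n(Cr) = 4.957 / 52.00 = 0.09533 mol; n(e⁻) = 3 × 0.09533 = 0.2860 mol
Q = 0.2860 × 96500 = 27600 C
t = 27600 / 8.65 = 3191 s = 0.886 h

0.886 h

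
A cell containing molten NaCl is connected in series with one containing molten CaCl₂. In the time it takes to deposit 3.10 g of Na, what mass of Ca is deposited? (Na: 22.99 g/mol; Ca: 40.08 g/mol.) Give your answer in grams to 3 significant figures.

2.70 g

n(Na) = 3.10 / 22.99 = 0.1348 mol
Na⁺ + e⁻ → Na, so n(e⁻) = 0.1348 mol
Same current for the same time ⇒ same n(e⁻) = 0.1348 mol in both cells.
Ca²⁺ + 2e⁻ → Ca, so n(Ca) = 0.1348 / 2 = 0.06740 mol
m(Ca) = 0.06740 × 40.08 = 2.70 g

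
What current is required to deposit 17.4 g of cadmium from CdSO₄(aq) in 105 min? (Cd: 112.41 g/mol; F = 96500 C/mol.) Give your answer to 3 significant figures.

n(Cd) = 17.4 / 112.41 = 0.1548 mol
Cd²⁺ + 2e⁻ → Cd, so n(e⁻) = 2 × 0.1548 = 0.3096 mol
Q = 0.3096 × 96500 = 29880 C
I = Q / t = 29880 / 6300 s = 4.74 A

4.74 A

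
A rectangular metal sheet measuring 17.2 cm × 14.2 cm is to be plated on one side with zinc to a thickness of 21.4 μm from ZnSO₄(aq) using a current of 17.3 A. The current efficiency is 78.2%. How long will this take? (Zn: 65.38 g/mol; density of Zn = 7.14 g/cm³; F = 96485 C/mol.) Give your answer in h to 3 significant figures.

Plated area = 17.2 × 14.2 = 244.2 cm²
Volume = 244.2 × 21.4×10⁻⁴ cm = 0.5226 cm³
m(Zn) = 0.5226 × 7.14 = 3.731 g
n(Zn) = 3.731 / 65.38 = 0.05707 mol; n(e⁻) = 2 × 0.05707 = 0.1141 mol
Q = 0.1141 × 96485 / 0.782 = 14080 C
t = 14080 / 17.3 = 813.9 s = 0.226 h

0.226 h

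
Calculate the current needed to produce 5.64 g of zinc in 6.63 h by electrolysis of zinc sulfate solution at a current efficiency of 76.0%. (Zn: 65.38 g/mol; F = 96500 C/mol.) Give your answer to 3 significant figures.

0.918 A

n(Zn) = 5.64 / 65.38 = 0.08626 mol
Zn²⁺ + 2e⁻ → Zn, so n(e⁻) = 2 × 0.08626 = 0.1725 mol
Q = 0.1725 × 96500 / 0.760 = 21900 C
I = Q / t = 21900 / 23868 s = 0.918 A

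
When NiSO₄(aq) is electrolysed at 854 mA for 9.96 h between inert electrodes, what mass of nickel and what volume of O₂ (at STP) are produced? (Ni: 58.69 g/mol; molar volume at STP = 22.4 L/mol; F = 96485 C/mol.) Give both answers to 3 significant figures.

Q = 0.854 × 35856 = 30620 C; n(e⁻) = 30620 / 96485 = 0.3174 mol
Cathode: Ni²⁺ + 2e⁻ → Ni → n(Ni) = 0.3174/2 = 0.1587 mol → 9.31 g
Anode: 2H₂O → O₂ + 4H⁺ + 4e⁻ → n(O₂) = 0.3174/4 = 0.07935 mol → 1.78 L

9.31 g Ni; 1.78 L O₂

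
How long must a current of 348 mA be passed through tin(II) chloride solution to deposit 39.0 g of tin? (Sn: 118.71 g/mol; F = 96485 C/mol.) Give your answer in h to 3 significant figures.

50.6 h

n(Sn) = 39.0 / 118.71 = 0.3285 mol
Sn²⁺ + 2e⁻ → Sn, so n(e⁻) = 2 × 0.3285 = 0.6570 mol
Q = 0.6570 × 96485 = 63390 C
t = Q / I = 63390 / 0.348 = 1.822×10^5 s = 50.6 h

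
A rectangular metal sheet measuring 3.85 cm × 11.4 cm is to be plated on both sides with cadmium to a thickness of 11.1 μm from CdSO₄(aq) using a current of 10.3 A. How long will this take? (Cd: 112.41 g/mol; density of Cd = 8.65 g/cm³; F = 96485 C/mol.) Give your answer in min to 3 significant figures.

Plated area = 2 × 3.85 × 11.4 = 87.78 cm²
Volume = 87.78 × 11.1×10⁻⁴ cm = 0.09744 cm³
m(Cd) = 0.09744 × 8.65 = 0.8429 g
n(Cd) = 0.8429 / 112.41 = 0.007498 mol; n(e⁻) = 2 × 0.007498 = 0.01500 mol
Q = 0.01500 × 96485 = 1447 C
t = 1447 / 10.3 = 140.5 s = 2.34 min

2.34 min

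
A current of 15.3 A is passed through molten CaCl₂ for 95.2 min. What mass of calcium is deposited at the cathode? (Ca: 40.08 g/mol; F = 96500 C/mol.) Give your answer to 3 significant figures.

18.1 g

Q = It = 15.3 × 5712 = 87390 C
n(e⁻) = 87390 / 96500 = 0.9056 mol
Ca²⁺ + 2e⁻ → Ca, so n(Ca) = 0.9056 / 2 = 0.4528 mol
m = 0.4528 × 40.08 = 18.1 g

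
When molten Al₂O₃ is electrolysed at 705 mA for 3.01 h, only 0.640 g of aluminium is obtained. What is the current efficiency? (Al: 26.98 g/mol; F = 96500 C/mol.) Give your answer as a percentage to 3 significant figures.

89.9%

Q = 0.705 × 10836 = 7639 C
n(e⁻) = 7639 / 96500 = 0.07916 mol
Al³⁺ + 3e⁻ → Al, so theoretical n(Al) = 0.02639 mol → 0.7120 g
Efficiency = 0.640 / 0.7120 = 0.8989 = 89.9%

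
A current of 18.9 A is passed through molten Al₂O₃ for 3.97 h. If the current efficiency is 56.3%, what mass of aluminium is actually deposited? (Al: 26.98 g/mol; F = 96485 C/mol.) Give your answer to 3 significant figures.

14.2 g

Q = 18.9 × 14292 = 2.701×10^5 C
n(e⁻) = 2.701×10^5 / 96485 = 2.799 mol
Al³⁺ + 3e⁻ → Al, so theoretical m(Al) = 0.9330 × 26.98 = 25.17 g
Actual mass = 56.3% × 25.17 = 14.2 g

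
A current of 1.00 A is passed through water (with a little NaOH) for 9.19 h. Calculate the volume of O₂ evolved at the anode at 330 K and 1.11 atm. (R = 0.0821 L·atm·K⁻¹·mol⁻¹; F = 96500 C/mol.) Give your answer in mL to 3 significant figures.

2090 mL

Charge passed = 1.00 × 33084 = 33080 C
n(e⁻) = 33080 / 96500 = 0.3428 mol
2H₂O → O₂ + 4H⁺ + 4e⁻, so n(O₂) = 0.3428 / 4 = 0.08570 mol
V = nRT/P = 0.08570 × 0.0821 × 330 / 1.11 = 2.092 L
= 2090 mL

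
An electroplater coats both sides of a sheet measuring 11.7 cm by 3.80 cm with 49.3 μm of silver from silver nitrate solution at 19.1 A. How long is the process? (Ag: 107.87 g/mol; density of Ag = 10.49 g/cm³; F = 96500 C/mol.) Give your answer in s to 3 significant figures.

215 s

Plated area = 2 × 11.7 × 3.80 = 88.92 cm²
Volume = 88.92 × 49.3×10⁻⁴ cm = 0.4384 cm³
m(Ag) = 0.4384 × 10.49 = 4.599 g
n(Ag) = 4.599 / 107.87 = 0.04263 mol; n(e⁻) = 0.04263 mol
Q = 0.04263 × 96500 = 4114 C
t = 4114 / 19.1 = 215.4 s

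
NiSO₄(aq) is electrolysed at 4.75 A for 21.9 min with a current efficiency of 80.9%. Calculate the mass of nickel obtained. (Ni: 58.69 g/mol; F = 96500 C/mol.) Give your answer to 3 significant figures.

Q = 4.75 × 1314 = 6242 C
n(e⁻) = 6242 / 96500 = 0.06468 mol
Ni²⁺ + 2e⁻ → Ni, so theoretical m(Ni) = 0.03234 × 58.69 = 1.898 g
Actual mass = 80.9% × 1.898 = 1.54 g

1.54 g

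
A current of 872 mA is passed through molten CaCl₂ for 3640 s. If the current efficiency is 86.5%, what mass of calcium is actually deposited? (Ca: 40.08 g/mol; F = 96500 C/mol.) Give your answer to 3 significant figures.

Q = 0.872 × 3640 = 3174 C
n(e⁻) = 3174 / 96500 = 0.03289 mol
Ca²⁺ + 2e⁻ → Ca, so theoretical m(Ca) = 0.01645 × 40.08 = 0.6593 g
Actual mass = 86.5% × 0.6593 = 0.570 g

0.570 g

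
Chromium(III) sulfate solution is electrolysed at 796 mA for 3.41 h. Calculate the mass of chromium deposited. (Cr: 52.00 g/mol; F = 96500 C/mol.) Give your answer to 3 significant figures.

1.76 g

Q = It = 0.796 × 12276 = 9772 C
n(e⁻) = 9772 / 96500 = 0.1013 mol
Cr³⁺ + 3e⁻ → Cr, so n(Cr) = 0.1013 / 3 = 0.03377 mol
m = 0.03377 × 52.00 = 1.76 g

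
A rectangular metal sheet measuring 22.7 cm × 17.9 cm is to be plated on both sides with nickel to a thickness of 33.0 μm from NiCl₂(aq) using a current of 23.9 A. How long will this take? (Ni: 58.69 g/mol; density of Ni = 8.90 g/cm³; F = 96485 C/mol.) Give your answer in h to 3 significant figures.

Plated area = 2 × 22.7 × 17.9 = 812.7 cm²
Volume = 812.7 × 33.0×10⁻⁴ cm = 2.682 cm³
m(Ni) = 2.682 × 8.90 = 23.87 g
n(Ni) = 23.87 / 58.69 = 0.4067 mol; n(e⁻) = 2 × 0.4067 = 0.8134 mol
Q = 0.8134 × 96485 = 78480 C
t = 78480 / 23.9 = 3284 s = 0.912 h

0.912 h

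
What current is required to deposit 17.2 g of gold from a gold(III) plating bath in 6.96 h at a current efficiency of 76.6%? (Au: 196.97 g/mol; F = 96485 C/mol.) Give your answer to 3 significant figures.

n(Au) = 17.2 / 196.97 = 0.08732 mol
Au³⁺ + 3e⁻ → Au, so n(e⁻) = 3 × 0.08732 = 0.2620 mol
Q = 0.2620 × 96485 / 0.766 = 33000 C
I = Q / t = 33000 / 25056 s = 1.32 A

1.32 A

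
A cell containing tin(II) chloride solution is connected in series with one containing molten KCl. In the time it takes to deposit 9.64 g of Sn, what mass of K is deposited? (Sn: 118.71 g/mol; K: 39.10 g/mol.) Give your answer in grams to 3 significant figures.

6.35 g

n(Sn) = 9.64 / 118.71 = 0.08121 mol
Sn²⁺ + 2e⁻ → Sn, so n(e⁻) = 2 × 0.08121 = 0.1624 mol
In series, the same 0.1624 mol of electrons flows through the second cell.
K⁺ + e⁻ → K, so n(K) = 0.1624 mol
m(K) = 0.1624 × 39.10 = 6.35 g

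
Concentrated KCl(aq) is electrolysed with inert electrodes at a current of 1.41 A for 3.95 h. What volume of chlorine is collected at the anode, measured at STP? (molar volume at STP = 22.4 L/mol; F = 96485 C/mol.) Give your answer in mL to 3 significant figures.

Q = 1.41 A × 14220 s = 20050 C
n(e⁻) = 20050 / 96485 = 0.2078 mol
2Cl⁻ → Cl₂ + 2e⁻, so n(Cl₂) = 0.2078 / 2 = 0.1039 mol
V = 0.1039 × 22.4 = 2.327 L
= 2330 mL

2330 mL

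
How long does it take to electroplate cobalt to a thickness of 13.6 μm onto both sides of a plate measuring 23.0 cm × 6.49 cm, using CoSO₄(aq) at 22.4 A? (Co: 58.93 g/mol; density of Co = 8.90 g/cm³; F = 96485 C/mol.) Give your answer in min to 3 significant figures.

Plated area = 2 × 23.0 × 6.49 = 298.5 cm²
Volume = 298.5 × 13.6×10⁻⁴ cm = 0.4060 cm³
m(Co) = 0.4060 × 8.90 = 3.613 g
n(Co) = 3.613 / 58.93 = 0.06131 mol; n(e⁻) = 2 × 0.06131 = 0.1226 mol
Q = 0.1226 × 96485 = 11830 C
t = 11830 / 22.4 = 528.1 s = 8.80 min

8.80 min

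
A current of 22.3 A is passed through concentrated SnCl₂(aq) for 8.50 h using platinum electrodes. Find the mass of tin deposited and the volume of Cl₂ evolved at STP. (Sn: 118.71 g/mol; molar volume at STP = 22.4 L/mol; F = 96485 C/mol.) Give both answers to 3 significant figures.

Q = 22.3 × 30600 = 6.824×10^5 C; n(e⁻) = 6.824×10^5 / 96485 = 7.073 mol
Cathode: Sn²⁺ + 2e⁻ → Sn → n(Sn) = 7.073/2 = 3.537 mol → 420 g
Anode: 2Cl⁻ → Cl₂ + 2e⁻ → n(Cl₂) = 7.073/2 = 3.537 mol → 79.2 L

420 g Sn; 79.2 L Cl₂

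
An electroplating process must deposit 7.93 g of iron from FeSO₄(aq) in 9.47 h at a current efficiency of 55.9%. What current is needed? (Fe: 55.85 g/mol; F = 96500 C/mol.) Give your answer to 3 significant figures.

1.44 A

n(Fe) = 7.93 / 55.85 = 0.1420 mol
Fe²⁺ + 2e⁻ → Fe, so n(e⁻) = 2 × 0.1420 = 0.2840 mol
Q = 0.2840 × 96500 / 0.559 = 49030 C
I = Q / t = 49030 / 34092 s = 1.44 A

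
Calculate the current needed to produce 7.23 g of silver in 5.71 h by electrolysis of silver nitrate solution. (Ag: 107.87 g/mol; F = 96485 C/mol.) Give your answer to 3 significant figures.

0.315 A

n(Ag) = 7.23 / 107.87 = 0.06703 mol
Ag⁺ + e⁻ → Ag, so n(e⁻) = 0.06703 mol
Q = 0.06703 × 96485 = 6467 C
I = Q / t = 6467 / 20556 s = 0.315 A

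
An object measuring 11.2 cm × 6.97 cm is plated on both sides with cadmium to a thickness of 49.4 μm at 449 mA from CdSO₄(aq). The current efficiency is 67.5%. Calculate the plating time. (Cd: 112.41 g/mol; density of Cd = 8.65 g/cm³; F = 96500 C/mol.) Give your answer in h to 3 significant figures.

Plated area = 2 × 11.2 × 6.97 = 156.1 cm²
Volume = 156.1 × 49.4×10⁻⁴ cm = 0.7711 cm³
m(Cd) = 0.7711 × 8.65 = 6.670 g
n(Cd) = 6.670 / 112.41 = 0.05934 mol; n(e⁻) = 2 × 0.05934 = 0.1187 mol
Q = 0.1187 × 96500 / 0.675 = 16970 C
t = 16970 / 0.449 = 37800 s = 10.5 h

10.5 h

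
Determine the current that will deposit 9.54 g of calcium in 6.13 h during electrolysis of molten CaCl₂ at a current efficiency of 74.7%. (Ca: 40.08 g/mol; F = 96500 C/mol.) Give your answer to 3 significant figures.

n(Ca) = 9.54 / 40.08 = 0.2380 mol
Ca²⁺ + 2e⁻ → Ca, so n(e⁻) = 2 × 0.2380 = 0.4760 mol
Q = 0.4760 × 96500 / 0.747 = 61490 C
I = Q / t = 61490 / 22068 s = 2.79 A

2.79 A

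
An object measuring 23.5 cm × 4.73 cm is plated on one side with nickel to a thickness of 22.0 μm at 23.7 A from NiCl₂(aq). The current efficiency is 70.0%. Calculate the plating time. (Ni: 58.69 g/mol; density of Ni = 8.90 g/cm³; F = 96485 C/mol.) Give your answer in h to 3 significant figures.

Plated area = 23.5 × 4.73 = 111.2 cm²
Volume = 111.2 × 22.0×10⁻⁴ cm = 0.2446 cm³
m(Ni) = 0.2446 × 8.90 = 2.177 g
n(Ni) = 2.177 / 58.69 = 0.03709 mol; n(e⁻) = 2 × 0.03709 = 0.07418 mol
Q = 0.07418 × 96485 / 0.700 = 10220 C
t = 10220 / 23.7 = 431.2 s = 0.120 h

0.120 h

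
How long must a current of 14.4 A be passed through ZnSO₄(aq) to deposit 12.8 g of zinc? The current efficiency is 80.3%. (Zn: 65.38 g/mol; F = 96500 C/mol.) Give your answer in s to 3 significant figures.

n(Zn) = 12.8 / 65.38 = 0.1958 mol
Zn²⁺ + 2e⁻ → Zn, so n(e⁻) = 2 × 0.1958 = 0.3916 mol
Q = 0.3916 × 96500 / 0.803 = 47060 C
t = Q / I = 47060 / 14.4 = 3268 s

3270 s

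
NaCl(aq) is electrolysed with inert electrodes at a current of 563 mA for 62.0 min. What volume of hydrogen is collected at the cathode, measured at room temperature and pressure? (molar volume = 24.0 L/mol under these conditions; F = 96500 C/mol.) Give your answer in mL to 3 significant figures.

260 mL

Q = It = 0.563 × 3720 = 2094 C
Moles of electrons = 2094 / 96500 = 0.02170 mol
2H⁺ + 2e⁻ → H₂, so n(H₂) = 0.02170 / 2 = 0.01085 mol
V = 0.01085 × 24.0 = 0.2604 L
= 260 mL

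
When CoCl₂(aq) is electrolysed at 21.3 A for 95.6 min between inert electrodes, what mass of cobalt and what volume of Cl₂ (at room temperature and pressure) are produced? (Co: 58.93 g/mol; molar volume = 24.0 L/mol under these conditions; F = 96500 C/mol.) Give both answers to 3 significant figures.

37.3 g Co; 15.2 L Cl₂

Q = 21.3 × 5736 = 1.222×10^5 C; n(e⁻) = 1.222×10^5 / 96500 = 1.266 mol
Cathode: Co²⁺ + 2e⁻ → Co → n(Co) = 1.266/2 = 0.6330 mol → 37.3 g
Anode: 2Cl⁻ → Cl₂ + 2e⁻ → n(Cl₂) = 1.266/2 = 0.6330 mol → 15.2 L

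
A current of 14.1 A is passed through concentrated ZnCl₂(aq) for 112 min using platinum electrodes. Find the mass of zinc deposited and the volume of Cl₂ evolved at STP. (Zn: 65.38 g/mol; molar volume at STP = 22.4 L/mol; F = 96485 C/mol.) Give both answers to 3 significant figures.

32.1 g Zn; 11.0 L Cl₂

Q = 14.1 × 6720 = 94750 C; n(e⁻) = 94750 / 96485 = 0.9820 mol
Cathode: Zn²⁺ + 2e⁻ → Zn → n(Zn) = 0.9820/2 = 0.4910 mol → 32.1 g
Anode: 2Cl⁻ → Cl₂ + 2e⁻ → n(Cl₂) = 0.9820/2 = 0.4910 mol → 11.0 L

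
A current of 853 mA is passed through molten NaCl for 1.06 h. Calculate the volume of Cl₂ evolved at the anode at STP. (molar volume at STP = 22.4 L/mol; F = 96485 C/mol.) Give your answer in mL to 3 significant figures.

Q = It = 0.853 × 3816 = 3255 C
n(e⁻) = 3255 / 96485 = 0.03374 mol
2Cl⁻ → Cl₂ + 2e⁻, so n(Cl₂) = 0.03374 / 2 = 0.01687 mol
V = 0.01687 × 22.4 = 0.3779 L
= 378 mL

378 mL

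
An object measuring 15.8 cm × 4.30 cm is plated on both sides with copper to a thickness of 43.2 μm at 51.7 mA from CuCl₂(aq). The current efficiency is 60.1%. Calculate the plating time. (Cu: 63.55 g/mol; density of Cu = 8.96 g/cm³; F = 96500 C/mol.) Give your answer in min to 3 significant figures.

Plated area = 2 × 15.8 × 4.30 = 135.9 cm²
Volume = 135.9 × 43.2×10⁻⁴ cm = 0.5871 cm³
m(Cu) = 0.5871 × 8.96 = 5.260 g
n(Cu) = 5.260 / 63.55 = 0.08277 mol; n(e⁻) = 2 × 0.08277 = 0.1655 mol
Q = 0.1655 × 96500 / 0.601 = 26570 C
t = 26570 / 0.0517 = 5.139×10^5 s = 8570 min

8570 min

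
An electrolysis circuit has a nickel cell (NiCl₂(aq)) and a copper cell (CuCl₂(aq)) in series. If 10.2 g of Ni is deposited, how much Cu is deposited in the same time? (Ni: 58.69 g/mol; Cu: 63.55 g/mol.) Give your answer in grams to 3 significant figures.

n(Ni) = 10.2 / 58.69 = 0.1738 mol
Ni²⁺ + 2e⁻ → Ni, so n(e⁻) = 2 × 0.1738 = 0.3476 mol
The cells are in series, so the same charge (and hence the same n(e⁻) = 0.3476 mol) passes through both.
Cu²⁺ + 2e⁻ → Cu, so n(Cu) = 0.3476 / 2 = 0.1738 mol
m(Cu) = 0.1738 × 63.55 = 11.0 g

11.0 g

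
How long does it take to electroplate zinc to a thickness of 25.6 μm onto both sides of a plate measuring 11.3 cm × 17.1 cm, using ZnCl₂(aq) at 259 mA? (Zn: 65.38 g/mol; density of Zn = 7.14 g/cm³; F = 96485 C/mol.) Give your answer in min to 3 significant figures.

1340 min

Plated area = 2 × 11.3 × 17.1 = 386.5 cm²
Volume = 386.5 × 25.6×10⁻⁴ cm = 0.9894 cm³
m(Zn) = 0.9894 × 7.14 = 7.064 g
n(Zn) = 7.064 / 65.38 = 0.1080 mol; n(e⁻) = 2 × 0.1080 = 0.2160 mol
Q = 0.2160 × 96485 = 20840 C
t = 20840 / 0.259 = 80460 s = 1340 min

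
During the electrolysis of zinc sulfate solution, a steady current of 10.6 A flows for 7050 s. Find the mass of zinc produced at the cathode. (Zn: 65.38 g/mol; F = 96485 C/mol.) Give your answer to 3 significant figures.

Q = It = 10.6 × 7050 = 74730 C
n(e⁻) = 74730 / 96485 = 0.7745 mol
Zn²⁺ + 2e⁻ → Zn, so n(Zn) = 0.7745 / 2 = 0.3873 mol
m = 0.3873 × 65.38 = 25.3 g

25.3 g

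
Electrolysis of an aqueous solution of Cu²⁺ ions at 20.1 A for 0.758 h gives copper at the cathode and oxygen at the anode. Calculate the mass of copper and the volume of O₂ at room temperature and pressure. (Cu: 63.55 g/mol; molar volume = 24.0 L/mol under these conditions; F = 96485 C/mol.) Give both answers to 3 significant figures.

18.1 g Cu; 3.41 L O₂

Q = 20.1 × 2728.8 = 54850 C; n(e⁻) = 54850 / 96485 = 0.5685 mol
Cathode: Cu²⁺ + 2e⁻ → Cu → n(Cu) = 0.5685/2 = 0.2843 mol → 18.1 g
Anode: 2H₂O → O₂ + 4H⁺ + 4e⁻ → n(O₂) = 0.5685/4 = 0.1421 mol → 3.41 L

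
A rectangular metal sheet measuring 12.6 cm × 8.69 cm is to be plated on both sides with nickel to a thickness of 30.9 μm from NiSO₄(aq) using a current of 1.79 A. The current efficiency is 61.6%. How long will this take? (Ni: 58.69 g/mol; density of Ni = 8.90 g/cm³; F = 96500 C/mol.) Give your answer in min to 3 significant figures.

Plated area = 2 × 12.6 × 8.69 = 219.0 cm²
Volume = 219.0 × 30.9×10⁻⁴ cm = 0.6767 cm³
m(Ni) = 0.6767 × 8.90 = 6.023 g
n(Ni) = 6.023 / 58.69 = 0.1026 mol; n(e⁻) = 2 × 0.1026 = 0.2052 mol
Q = 0.2052 × 96500 / 0.616 = 32150 C
t = 32150 / 1.79 = 17960 s = 299 min

299 min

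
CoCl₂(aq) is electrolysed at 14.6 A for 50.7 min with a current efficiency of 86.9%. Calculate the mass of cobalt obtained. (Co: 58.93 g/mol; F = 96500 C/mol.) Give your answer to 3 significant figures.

11.8 g

Q = 14.6 × 3042 = 44410 C
n(e⁻) = 44410 / 96500 = 0.4602 mol
Co²⁺ + 2e⁻ → Co, so theoretical m(Co) = 0.2301 × 58.93 = 13.56 g
Actual mass = 86.9% × 13.56 = 11.8 g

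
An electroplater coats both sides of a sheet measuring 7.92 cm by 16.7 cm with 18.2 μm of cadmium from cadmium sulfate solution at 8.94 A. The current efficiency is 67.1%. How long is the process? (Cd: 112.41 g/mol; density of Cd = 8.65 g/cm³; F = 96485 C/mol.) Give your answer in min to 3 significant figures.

19.9 min

Plated area = 2 × 7.92 × 16.7 = 264.5 cm²
Volume = 264.5 × 18.2×10⁻⁴ cm = 0.4814 cm³
m(Cd) = 0.4814 × 8.65 = 4.164 g
n(Cd) = 4.164 / 112.41 = 0.03704 mol; n(e⁻) = 2 × 0.03704 = 0.07408 mol
Q = 0.07408 × 96485 / 0.671 = 10650 C
t = 10650 / 8.94 = 1191 s = 19.9 min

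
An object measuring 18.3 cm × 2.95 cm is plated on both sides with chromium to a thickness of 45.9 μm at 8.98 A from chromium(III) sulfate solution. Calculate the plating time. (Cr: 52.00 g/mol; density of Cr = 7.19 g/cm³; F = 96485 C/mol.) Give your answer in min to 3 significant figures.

36.8 min

Plated area = 2 × 18.3 × 2.95 = 108.0 cm²
Volume = 108.0 × 45.9×10⁻⁴ cm = 0.4957 cm³
m(Cr) = 0.4957 × 7.19 = 3.564 g
n(Cr) = 3.564 / 52.00 = 0.06854 mol; n(e⁻) = 3 × 0.06854 = 0.2056 mol
Q = 0.2056 × 96485 = 19840 C
t = 19840 / 8.98 = 2209 s = 36.8 min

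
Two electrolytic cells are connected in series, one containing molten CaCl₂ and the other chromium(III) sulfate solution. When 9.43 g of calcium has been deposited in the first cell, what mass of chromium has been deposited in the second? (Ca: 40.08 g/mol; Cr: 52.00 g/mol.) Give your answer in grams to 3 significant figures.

8.16 g

n(Ca) = 9.43 / 40.08 = 0.2353 mol
Ca²⁺ + 2e⁻ → Ca, so n(e⁻) = 2 × 0.2353 = 0.4706 mol
Same current for the same time ⇒ same n(e⁻) = 0.4706 mol in both cells.
Cr³⁺ + 3e⁻ → Cr, so n(Cr) = 0.4706 / 3 = 0.1569 mol
m(Cr) = 0.1569 × 52.00 = 8.16 g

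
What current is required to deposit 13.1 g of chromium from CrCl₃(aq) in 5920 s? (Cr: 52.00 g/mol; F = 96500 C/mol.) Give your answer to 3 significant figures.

12.3 A

n(Cr) = 13.1 / 52.00 = 0.2519 mol
Cr³⁺ + 3e⁻ → Cr, so n(e⁻) = 3 × 0.2519 = 0.7557 mol
Q = 0.7557 × 96500 = 72930 C
I = Q / t = 72930 / 5920 s = 12.3 A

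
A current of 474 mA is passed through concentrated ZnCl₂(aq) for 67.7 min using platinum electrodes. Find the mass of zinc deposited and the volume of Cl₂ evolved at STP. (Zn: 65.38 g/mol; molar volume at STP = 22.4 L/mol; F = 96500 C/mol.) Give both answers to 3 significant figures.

Q = 0.474 × 4062 = 1925 C; n(e⁻) = 1925 / 96500 = 0.01995 mol
Cathode: Zn²⁺ + 2e⁻ → Zn → n(Zn) = 0.01995/2 = 0.009975 mol → 0.652 g
Anode: 2Cl⁻ → Cl₂ + 2e⁻ → n(Cl₂) = 0.01995/2 = 0.009975 mol → 0.223 L

0.652 g Zn; 0.223 L Cl₂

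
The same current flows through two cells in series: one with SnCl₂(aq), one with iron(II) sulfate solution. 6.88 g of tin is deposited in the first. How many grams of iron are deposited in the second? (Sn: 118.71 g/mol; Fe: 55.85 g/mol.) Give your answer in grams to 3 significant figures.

n(Sn) = 6.88 / 118.71 = 0.05796 mol
Sn²⁺ + 2e⁻ → Sn, so n(e⁻) = 2 × 0.05796 = 0.1159 mol
Since the cells are in series, n(e⁻) in the Fe cell is also 0.1159 mol.
Fe²⁺ + 2e⁻ → Fe, so n(Fe) = 0.1159 / 2 = 0.05795 mol
m(Fe) = 0.05795 × 55.85 = 3.24 g

3.24 g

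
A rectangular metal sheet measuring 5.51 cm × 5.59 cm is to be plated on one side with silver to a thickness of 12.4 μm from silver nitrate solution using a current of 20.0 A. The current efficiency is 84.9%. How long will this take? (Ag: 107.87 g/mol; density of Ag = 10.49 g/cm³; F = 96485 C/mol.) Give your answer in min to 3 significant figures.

0.352 min

Plated area = 5.51 × 5.59 = 30.80 cm²
Volume = 30.80 × 12.4×10⁻⁴ cm = 0.03819 cm³
m(Ag) = 0.03819 × 10.49 = 0.4006 g
n(Ag) = 0.4006 / 107.87 = 0.003714 mol; n(e⁻) = 0.003714 mol
Q = 0.003714 × 96485 / 0.849 = 422.1 C
t = 422.1 / 20.0 = 21.11 s = 0.352 min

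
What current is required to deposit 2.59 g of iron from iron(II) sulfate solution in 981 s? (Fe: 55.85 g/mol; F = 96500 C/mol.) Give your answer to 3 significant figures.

n(Fe) = 2.59 / 55.85 = 0.04637 mol
Fe²⁺ + 2e⁻ → Fe, so n(e⁻) = 2 × 0.04637 = 0.09274 mol
Q = 0.09274 × 96500 = 8949 C
I = Q / t = 8949 / 981 s = 9.12 A

9.12 A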